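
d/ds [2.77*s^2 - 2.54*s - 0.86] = 5.54*s - 2.54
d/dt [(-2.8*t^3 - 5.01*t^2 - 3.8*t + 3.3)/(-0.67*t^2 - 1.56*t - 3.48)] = (1.876*t^4 + 8.736*t^3 + 34.5016*t^2 + 39.2916*t + 18.372)/(0.4489*t^4 + 2.0904*t^3 + 7.0968*t^2 + 10.8576*t + 12.1104)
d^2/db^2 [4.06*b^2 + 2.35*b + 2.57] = 8.12000000000000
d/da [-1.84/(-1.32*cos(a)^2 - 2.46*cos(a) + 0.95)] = (4.8576*cos(a) + 4.5264)*sin(a)/(1.32*cos(a)^2 + 2.46*cos(a) - 0.95)^2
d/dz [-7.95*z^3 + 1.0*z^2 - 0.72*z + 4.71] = -23.85*z^2 + 2.0*z - 0.72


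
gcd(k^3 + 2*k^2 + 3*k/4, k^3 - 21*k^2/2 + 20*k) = k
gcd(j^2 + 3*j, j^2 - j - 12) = j + 3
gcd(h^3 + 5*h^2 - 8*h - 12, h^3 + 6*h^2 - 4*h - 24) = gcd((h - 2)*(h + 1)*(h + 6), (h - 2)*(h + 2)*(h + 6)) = h^2 + 4*h - 12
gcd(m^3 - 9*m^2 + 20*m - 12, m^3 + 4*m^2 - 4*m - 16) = m - 2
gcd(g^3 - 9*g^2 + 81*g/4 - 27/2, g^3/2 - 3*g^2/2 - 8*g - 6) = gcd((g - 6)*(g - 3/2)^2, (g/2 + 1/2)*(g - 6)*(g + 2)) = g - 6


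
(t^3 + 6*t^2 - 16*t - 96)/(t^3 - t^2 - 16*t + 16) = (t + 6)/(t - 1)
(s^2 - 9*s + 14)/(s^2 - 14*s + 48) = (s^2 - 9*s + 14)/(s^2 - 14*s + 48)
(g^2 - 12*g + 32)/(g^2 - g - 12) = (g - 8)/(g + 3)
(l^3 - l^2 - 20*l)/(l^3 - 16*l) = (l - 5)/(l - 4)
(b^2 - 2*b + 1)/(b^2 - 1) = (b - 1)/(b + 1)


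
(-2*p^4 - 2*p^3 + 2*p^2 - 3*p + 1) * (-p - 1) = 2*p^5 + 4*p^4 + p^2 + 2*p - 1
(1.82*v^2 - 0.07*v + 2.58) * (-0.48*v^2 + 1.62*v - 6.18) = -0.8736*v^4 + 2.982*v^3 - 12.5994*v^2 + 4.6122*v - 15.9444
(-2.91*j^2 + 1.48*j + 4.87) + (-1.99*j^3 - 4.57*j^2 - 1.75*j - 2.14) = -1.99*j^3 - 7.48*j^2 - 0.27*j + 2.73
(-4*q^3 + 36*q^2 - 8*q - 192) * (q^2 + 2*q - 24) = -4*q^5 + 28*q^4 + 160*q^3 - 1072*q^2 - 192*q + 4608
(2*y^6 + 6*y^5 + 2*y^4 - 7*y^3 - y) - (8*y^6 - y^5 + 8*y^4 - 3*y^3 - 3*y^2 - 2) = -6*y^6 + 7*y^5 - 6*y^4 - 4*y^3 + 3*y^2 - y + 2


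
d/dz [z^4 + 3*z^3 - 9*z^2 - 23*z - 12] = 4*z^3 + 9*z^2 - 18*z - 23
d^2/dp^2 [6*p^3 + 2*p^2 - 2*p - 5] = 36*p + 4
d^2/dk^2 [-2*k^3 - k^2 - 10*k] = -12*k - 2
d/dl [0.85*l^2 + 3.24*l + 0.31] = 1.7*l + 3.24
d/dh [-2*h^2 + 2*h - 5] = 2 - 4*h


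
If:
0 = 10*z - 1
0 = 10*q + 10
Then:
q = -1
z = 1/10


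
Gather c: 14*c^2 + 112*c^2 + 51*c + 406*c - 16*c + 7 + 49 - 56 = 126*c^2 + 441*c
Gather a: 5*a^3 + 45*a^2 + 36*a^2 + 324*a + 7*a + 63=5*a^3 + 81*a^2 + 331*a + 63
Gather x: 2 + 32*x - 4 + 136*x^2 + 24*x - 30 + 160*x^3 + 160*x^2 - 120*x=160*x^3 + 296*x^2 - 64*x - 32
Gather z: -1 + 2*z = 2*z - 1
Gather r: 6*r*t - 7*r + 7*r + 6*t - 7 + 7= 6*r*t + 6*t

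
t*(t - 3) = t^2 - 3*t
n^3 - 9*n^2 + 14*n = n*(n - 7)*(n - 2)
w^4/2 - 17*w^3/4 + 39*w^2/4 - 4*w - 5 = (w/2 + 1/4)*(w - 5)*(w - 2)^2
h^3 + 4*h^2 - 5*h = h*(h - 1)*(h + 5)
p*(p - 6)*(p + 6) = p^3 - 36*p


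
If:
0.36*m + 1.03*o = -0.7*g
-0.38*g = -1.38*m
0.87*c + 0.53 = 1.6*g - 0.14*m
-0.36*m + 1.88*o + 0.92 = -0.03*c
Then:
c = 0.47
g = 0.60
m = 0.17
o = -0.47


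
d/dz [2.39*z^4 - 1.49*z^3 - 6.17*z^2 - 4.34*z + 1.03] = 9.56*z^3 - 4.47*z^2 - 12.34*z - 4.34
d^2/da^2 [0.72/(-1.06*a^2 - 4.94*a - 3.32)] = (1.617984*a^2 + 7.540416*a - 0.72*(2.12*a + 4.94)*(4.24*a + 9.88) + 5.067648)/(1.06*a^2 + 4.94*a + 3.32)^3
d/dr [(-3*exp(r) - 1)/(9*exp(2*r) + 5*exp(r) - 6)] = (27*exp(2*r) + 18*exp(r) + 23)*exp(r)/(81*exp(4*r) + 90*exp(3*r) - 83*exp(2*r) - 60*exp(r) + 36)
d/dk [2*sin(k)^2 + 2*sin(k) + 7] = 2*sin(2*k) + 2*cos(k)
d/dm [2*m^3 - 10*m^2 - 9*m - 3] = 6*m^2 - 20*m - 9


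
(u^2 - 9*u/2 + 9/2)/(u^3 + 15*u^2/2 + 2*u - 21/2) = (2*u^2 - 9*u + 9)/(2*u^3 + 15*u^2 + 4*u - 21)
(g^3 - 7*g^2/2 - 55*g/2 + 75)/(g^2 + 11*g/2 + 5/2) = (2*g^2 - 17*g + 30)/(2*g + 1)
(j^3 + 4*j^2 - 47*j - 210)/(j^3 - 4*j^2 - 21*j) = (j^2 + 11*j + 30)/(j*(j + 3))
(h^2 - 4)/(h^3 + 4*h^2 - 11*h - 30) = (h - 2)/(h^2 + 2*h - 15)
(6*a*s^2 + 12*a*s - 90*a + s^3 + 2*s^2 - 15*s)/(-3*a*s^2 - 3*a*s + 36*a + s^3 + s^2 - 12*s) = (6*a*s + 30*a + s^2 + 5*s)/(-3*a*s - 12*a + s^2 + 4*s)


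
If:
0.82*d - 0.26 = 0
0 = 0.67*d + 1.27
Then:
No Solution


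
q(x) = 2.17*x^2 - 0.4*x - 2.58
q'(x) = 4.34*x - 0.4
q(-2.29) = 9.72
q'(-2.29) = -10.34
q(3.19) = 18.23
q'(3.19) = 13.44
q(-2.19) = 8.70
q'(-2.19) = -9.90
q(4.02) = 30.88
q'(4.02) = 17.05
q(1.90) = 4.49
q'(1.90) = 7.85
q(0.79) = -1.54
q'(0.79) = 3.03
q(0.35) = -2.45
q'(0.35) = 1.12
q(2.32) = 8.17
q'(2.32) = 9.67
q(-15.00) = 491.67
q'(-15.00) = -65.50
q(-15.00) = 491.67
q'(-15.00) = -65.50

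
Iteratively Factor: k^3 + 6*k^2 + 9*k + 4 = (k + 1)*(k^2 + 5*k + 4) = (k + 1)^2*(k + 4)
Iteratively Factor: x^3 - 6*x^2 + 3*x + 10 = (x - 2)*(x^2 - 4*x - 5) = (x - 2)*(x + 1)*(x - 5)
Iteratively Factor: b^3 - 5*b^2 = (b - 5)*(b^2) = b*(b - 5)*(b)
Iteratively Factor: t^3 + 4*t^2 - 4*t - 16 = (t - 2)*(t^2 + 6*t + 8) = (t - 2)*(t + 2)*(t + 4)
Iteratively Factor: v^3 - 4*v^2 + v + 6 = (v - 3)*(v^2 - v - 2) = (v - 3)*(v + 1)*(v - 2)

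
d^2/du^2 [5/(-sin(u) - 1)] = 5*(sin(u) - 2)/(sin(u) + 1)^2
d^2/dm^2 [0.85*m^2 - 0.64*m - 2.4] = 1.70000000000000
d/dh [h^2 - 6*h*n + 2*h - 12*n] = 2*h - 6*n + 2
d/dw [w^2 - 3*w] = 2*w - 3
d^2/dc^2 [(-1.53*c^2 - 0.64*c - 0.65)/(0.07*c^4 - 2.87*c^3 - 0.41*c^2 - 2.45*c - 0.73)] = (-0.044982*c^8 + 1.80663*c^7 - 23.29922*c^6 - 30.750678*c^5 - 6.41633999999993*c^4 + 44.290104*c^3 - 9.63907800000001*c^2 + 5.402652*c - 6.755554)/(0.000343*c^12 - 0.042189*c^11 + 1.723722*c^10 - 23.181704*c^9 - 7.153587*c^8 - 60.686724*c^7 - 34.018991*c^6 - 57.319836*c^5 - 38.437275*c^4 - 23.694104*c^3 - 13.800942*c^2 - 3.916815*c - 0.389017)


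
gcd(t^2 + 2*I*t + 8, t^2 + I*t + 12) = t + 4*I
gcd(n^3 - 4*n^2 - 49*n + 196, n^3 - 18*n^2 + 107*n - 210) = n - 7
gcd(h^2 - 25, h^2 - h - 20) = h - 5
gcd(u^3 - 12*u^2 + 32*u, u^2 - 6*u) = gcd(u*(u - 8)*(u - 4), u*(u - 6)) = u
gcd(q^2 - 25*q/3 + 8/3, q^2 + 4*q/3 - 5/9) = q - 1/3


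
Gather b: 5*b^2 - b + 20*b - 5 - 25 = 5*b^2 + 19*b - 30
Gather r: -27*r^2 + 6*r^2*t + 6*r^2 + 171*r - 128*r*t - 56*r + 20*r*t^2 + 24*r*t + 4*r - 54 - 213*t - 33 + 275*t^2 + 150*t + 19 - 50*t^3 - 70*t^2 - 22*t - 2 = r^2*(6*t - 21) + r*(20*t^2 - 104*t + 119) - 50*t^3 + 205*t^2 - 85*t - 70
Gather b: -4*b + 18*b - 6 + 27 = 14*b + 21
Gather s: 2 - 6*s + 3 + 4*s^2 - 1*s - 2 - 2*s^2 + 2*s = 2*s^2 - 5*s + 3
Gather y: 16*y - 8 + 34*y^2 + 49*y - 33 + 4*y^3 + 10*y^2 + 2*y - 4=4*y^3 + 44*y^2 + 67*y - 45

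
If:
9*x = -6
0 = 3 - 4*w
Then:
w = 3/4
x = -2/3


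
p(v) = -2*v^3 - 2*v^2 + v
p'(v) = -6*v^2 - 4*v + 1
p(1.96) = -20.78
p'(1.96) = -29.89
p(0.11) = 0.08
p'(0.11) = 0.49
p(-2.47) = 15.47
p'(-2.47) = -25.73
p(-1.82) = 3.61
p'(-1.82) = -11.59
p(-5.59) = 281.27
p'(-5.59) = -164.13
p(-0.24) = -0.33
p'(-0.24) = 1.61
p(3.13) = -77.79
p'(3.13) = -70.30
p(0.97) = -2.74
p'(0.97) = -8.53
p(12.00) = -3732.00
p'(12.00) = -911.00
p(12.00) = -3732.00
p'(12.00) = -911.00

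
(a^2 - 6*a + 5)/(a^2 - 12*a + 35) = (a - 1)/(a - 7)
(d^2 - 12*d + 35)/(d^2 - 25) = (d - 7)/(d + 5)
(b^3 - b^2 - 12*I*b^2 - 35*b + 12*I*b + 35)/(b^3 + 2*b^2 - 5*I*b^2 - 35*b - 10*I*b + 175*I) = (b^2 - b*(1 + 7*I) + 7*I)/(b^2 + 2*b - 35)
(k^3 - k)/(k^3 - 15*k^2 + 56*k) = (k^2 - 1)/(k^2 - 15*k + 56)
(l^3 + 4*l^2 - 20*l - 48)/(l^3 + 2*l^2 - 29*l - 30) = (l^2 - 2*l - 8)/(l^2 - 4*l - 5)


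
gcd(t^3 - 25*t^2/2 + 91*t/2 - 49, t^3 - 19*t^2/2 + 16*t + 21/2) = t - 7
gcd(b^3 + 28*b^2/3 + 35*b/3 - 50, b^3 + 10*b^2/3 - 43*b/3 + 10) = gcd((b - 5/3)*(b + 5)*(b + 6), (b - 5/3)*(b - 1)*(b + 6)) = b^2 + 13*b/3 - 10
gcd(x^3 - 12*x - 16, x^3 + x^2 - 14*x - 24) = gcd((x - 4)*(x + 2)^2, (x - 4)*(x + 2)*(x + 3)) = x^2 - 2*x - 8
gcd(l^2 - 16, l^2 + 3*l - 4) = l + 4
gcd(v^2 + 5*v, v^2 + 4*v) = v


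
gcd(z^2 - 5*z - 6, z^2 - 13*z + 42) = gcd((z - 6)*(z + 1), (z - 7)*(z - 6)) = z - 6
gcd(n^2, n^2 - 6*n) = n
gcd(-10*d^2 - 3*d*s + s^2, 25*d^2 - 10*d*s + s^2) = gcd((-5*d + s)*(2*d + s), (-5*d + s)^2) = -5*d + s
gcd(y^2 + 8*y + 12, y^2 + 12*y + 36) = y + 6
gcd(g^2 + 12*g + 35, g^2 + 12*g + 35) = g^2 + 12*g + 35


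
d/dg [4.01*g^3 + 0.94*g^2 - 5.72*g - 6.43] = 12.03*g^2 + 1.88*g - 5.72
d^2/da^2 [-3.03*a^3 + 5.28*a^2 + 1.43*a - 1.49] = 10.56 - 18.18*a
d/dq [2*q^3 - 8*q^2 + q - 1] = 6*q^2 - 16*q + 1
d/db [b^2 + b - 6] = 2*b + 1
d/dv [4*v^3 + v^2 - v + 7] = 12*v^2 + 2*v - 1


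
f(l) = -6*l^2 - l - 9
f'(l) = -12*l - 1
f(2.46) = -47.77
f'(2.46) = -30.52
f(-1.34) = -18.43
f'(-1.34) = 15.08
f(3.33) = -78.86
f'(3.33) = -40.96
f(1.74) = -28.91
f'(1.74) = -21.88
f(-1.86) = -27.90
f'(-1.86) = 21.32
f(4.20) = -119.04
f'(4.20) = -51.40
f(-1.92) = -29.20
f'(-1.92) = 22.04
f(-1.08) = -14.92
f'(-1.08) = 11.96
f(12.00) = -885.00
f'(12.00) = -145.00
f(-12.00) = -861.00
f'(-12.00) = 143.00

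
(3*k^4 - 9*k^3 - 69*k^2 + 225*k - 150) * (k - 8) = 3*k^5 - 33*k^4 + 3*k^3 + 777*k^2 - 1950*k + 1200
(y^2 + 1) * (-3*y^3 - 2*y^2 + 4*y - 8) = -3*y^5 - 2*y^4 + y^3 - 10*y^2 + 4*y - 8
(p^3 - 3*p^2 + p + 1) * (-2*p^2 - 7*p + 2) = -2*p^5 - p^4 + 21*p^3 - 15*p^2 - 5*p + 2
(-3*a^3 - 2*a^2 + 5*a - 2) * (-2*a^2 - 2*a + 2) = 6*a^5 + 10*a^4 - 12*a^3 - 10*a^2 + 14*a - 4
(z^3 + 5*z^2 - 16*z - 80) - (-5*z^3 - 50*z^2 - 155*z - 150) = 6*z^3 + 55*z^2 + 139*z + 70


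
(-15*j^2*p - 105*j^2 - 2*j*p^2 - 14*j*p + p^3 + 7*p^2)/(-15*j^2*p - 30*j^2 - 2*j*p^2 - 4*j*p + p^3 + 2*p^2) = (p + 7)/(p + 2)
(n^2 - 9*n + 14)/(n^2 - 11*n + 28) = (n - 2)/(n - 4)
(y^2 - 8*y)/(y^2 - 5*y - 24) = y/(y + 3)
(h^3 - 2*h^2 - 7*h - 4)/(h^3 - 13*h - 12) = (h + 1)/(h + 3)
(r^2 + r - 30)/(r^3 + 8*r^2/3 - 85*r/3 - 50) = 3/(3*r + 5)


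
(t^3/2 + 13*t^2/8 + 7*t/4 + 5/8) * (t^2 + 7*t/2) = t^5/2 + 27*t^4/8 + 119*t^3/16 + 27*t^2/4 + 35*t/16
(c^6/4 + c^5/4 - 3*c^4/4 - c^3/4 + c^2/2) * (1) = c^6/4 + c^5/4 - 3*c^4/4 - c^3/4 + c^2/2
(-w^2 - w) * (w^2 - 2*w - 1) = -w^4 + w^3 + 3*w^2 + w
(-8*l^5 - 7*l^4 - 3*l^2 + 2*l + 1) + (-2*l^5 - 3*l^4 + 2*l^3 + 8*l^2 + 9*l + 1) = -10*l^5 - 10*l^4 + 2*l^3 + 5*l^2 + 11*l + 2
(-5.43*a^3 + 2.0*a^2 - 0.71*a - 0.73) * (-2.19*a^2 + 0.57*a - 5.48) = 11.8917*a^5 - 7.4751*a^4 + 32.4513*a^3 - 9.766*a^2 + 3.4747*a + 4.0004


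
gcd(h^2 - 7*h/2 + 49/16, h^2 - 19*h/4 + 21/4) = h - 7/4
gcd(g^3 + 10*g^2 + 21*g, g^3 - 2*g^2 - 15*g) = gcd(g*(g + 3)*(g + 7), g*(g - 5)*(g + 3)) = g^2 + 3*g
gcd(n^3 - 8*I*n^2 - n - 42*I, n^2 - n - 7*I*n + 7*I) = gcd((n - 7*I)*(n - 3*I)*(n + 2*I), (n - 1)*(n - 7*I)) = n - 7*I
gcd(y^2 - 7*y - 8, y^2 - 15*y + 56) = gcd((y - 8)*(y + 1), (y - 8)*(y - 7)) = y - 8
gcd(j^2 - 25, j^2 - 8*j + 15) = j - 5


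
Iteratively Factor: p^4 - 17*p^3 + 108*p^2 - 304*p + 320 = (p - 4)*(p^3 - 13*p^2 + 56*p - 80) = (p - 4)^2*(p^2 - 9*p + 20) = (p - 5)*(p - 4)^2*(p - 4)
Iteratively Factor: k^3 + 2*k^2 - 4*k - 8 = (k + 2)*(k^2 - 4) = (k - 2)*(k + 2)*(k + 2)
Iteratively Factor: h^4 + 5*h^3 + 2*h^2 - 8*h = (h)*(h^3 + 5*h^2 + 2*h - 8) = h*(h + 2)*(h^2 + 3*h - 4) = h*(h + 2)*(h + 4)*(h - 1)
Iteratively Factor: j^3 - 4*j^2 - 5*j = (j - 5)*(j^2 + j) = j*(j - 5)*(j + 1)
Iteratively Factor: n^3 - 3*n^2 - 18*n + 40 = (n + 4)*(n^2 - 7*n + 10) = (n - 5)*(n + 4)*(n - 2)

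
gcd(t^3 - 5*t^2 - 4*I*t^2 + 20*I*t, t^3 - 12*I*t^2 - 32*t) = t^2 - 4*I*t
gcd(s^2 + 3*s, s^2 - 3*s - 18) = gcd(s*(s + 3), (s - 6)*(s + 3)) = s + 3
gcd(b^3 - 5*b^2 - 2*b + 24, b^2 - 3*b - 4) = b - 4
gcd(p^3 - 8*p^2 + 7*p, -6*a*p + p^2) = p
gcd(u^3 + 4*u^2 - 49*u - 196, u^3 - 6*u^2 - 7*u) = u - 7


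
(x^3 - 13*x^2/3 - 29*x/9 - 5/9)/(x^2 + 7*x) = (9*x^3 - 39*x^2 - 29*x - 5)/(9*x*(x + 7))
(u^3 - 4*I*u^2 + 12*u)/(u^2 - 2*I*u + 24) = u*(u + 2*I)/(u + 4*I)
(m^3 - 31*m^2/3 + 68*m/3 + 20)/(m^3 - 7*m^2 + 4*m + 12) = (m^2 - 13*m/3 - 10/3)/(m^2 - m - 2)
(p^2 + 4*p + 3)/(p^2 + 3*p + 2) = (p + 3)/(p + 2)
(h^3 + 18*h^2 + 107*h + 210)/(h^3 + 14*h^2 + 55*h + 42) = (h + 5)/(h + 1)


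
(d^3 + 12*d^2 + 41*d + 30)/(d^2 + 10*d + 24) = (d^2 + 6*d + 5)/(d + 4)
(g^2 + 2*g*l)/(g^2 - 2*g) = (g + 2*l)/(g - 2)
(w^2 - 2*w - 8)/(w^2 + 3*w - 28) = (w + 2)/(w + 7)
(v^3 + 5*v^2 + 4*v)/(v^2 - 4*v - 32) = v*(v + 1)/(v - 8)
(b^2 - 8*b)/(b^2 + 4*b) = (b - 8)/(b + 4)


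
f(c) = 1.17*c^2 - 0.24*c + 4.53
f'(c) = 2.34*c - 0.24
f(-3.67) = 21.17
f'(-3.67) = -8.83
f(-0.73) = 5.33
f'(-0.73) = -1.95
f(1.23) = 6.00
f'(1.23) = 2.64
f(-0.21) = 4.63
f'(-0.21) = -0.73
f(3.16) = 15.45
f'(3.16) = 7.15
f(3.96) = 21.93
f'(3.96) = 9.03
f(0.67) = 4.89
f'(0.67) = 1.33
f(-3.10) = 16.52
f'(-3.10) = -7.49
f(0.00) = 4.53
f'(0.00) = -0.24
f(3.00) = 14.34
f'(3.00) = 6.78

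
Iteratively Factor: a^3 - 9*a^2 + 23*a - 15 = (a - 1)*(a^2 - 8*a + 15) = (a - 3)*(a - 1)*(a - 5)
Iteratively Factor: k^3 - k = (k + 1)*(k^2 - k) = k*(k + 1)*(k - 1)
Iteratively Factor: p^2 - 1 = (p - 1)*(p + 1)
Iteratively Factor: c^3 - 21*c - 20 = (c - 5)*(c^2 + 5*c + 4) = (c - 5)*(c + 1)*(c + 4)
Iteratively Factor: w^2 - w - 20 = (w - 5)*(w + 4)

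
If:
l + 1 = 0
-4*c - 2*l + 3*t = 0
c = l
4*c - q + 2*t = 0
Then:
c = -1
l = -1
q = -8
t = -2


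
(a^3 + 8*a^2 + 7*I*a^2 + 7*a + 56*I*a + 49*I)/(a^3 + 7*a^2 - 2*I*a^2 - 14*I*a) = (a^2 + a*(1 + 7*I) + 7*I)/(a*(a - 2*I))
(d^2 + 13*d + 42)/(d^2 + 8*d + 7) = (d + 6)/(d + 1)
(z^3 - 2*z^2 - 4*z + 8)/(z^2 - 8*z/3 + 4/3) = 3*(z^2 - 4)/(3*z - 2)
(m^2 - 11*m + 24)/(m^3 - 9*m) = (m - 8)/(m*(m + 3))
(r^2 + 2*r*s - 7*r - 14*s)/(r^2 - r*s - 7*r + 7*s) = (r + 2*s)/(r - s)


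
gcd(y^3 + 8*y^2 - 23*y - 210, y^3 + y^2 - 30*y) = y^2 + y - 30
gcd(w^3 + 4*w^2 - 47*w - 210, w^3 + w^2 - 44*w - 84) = w^2 - w - 42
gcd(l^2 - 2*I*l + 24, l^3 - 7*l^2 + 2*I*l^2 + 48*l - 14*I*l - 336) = l - 6*I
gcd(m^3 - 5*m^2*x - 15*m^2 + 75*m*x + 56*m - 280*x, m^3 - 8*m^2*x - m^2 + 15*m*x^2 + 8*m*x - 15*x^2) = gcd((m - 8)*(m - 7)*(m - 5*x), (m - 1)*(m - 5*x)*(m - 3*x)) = -m + 5*x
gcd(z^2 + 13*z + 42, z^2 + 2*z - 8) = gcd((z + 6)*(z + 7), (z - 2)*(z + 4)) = 1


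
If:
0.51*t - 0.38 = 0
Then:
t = 0.75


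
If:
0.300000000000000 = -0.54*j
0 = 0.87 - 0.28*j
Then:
No Solution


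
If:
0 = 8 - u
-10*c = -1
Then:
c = 1/10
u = 8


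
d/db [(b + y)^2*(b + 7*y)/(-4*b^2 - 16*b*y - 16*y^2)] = (-b^3 - 6*b^2*y - 21*b*y^2 - 16*y^3)/(4*(b^3 + 6*b^2*y + 12*b*y^2 + 8*y^3))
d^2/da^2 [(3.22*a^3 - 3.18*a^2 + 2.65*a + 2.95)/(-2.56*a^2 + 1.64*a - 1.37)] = (2.8421709430404e-14*a^5 - 2.7669120000001*a^3 - 139.50792*a^2 + 93.814452*a + 4.85288400000001)/(16.777216*a^6 - 32.243712*a^5 + 47.591424*a^4 - 38.921792*a^3 + 25.468848*a^2 - 9.234348*a + 2.571353)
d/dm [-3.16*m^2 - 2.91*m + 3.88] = -6.32*m - 2.91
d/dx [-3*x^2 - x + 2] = -6*x - 1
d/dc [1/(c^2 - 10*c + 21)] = 2*(5 - c)/(c^2 - 10*c + 21)^2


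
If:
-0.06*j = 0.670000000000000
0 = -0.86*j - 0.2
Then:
No Solution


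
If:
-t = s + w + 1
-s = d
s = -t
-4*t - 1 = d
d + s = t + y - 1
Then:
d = -1/5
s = 1/5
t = -1/5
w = -1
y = 6/5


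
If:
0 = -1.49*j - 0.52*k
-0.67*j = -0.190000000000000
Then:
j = 0.28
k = -0.81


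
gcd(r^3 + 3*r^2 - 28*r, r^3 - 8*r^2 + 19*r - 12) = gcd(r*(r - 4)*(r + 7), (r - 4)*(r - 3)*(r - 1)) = r - 4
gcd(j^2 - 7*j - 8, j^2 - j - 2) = j + 1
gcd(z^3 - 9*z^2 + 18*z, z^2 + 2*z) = z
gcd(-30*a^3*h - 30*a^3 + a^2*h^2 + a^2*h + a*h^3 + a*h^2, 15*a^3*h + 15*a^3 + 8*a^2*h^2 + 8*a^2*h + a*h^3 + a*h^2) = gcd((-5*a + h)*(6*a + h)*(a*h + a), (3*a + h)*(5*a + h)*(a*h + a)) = a*h + a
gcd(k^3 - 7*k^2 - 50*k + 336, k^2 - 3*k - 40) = k - 8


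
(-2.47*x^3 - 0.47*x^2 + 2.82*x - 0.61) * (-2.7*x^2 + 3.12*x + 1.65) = 6.669*x^5 - 6.4374*x^4 - 13.1559*x^3 + 9.6699*x^2 + 2.7498*x - 1.0065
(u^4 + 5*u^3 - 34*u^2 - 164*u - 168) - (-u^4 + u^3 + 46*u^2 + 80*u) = 2*u^4 + 4*u^3 - 80*u^2 - 244*u - 168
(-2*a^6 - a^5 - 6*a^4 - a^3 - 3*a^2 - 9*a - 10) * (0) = 0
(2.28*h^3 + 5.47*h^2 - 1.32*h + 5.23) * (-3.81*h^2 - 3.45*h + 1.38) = -8.6868*h^5 - 28.7067*h^4 - 10.6959*h^3 - 7.8237*h^2 - 19.8651*h + 7.2174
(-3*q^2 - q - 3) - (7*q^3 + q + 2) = -7*q^3 - 3*q^2 - 2*q - 5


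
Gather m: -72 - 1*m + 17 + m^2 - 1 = m^2 - m - 56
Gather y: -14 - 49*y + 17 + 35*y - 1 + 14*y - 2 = 0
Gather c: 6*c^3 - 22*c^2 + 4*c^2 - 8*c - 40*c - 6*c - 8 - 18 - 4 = 6*c^3 - 18*c^2 - 54*c - 30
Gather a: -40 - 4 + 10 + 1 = -33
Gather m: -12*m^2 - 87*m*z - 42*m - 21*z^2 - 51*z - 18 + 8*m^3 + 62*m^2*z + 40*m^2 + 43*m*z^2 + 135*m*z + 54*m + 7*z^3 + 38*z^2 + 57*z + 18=8*m^3 + m^2*(62*z + 28) + m*(43*z^2 + 48*z + 12) + 7*z^3 + 17*z^2 + 6*z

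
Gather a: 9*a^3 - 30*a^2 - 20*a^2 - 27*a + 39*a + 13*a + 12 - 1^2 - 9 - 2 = 9*a^3 - 50*a^2 + 25*a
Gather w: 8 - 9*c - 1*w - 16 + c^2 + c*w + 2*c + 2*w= c^2 - 7*c + w*(c + 1) - 8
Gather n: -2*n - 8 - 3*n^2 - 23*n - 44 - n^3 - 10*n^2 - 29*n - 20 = -n^3 - 13*n^2 - 54*n - 72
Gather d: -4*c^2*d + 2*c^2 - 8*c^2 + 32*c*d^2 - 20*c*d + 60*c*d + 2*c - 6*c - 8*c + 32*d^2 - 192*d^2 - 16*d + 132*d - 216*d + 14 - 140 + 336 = -6*c^2 - 12*c + d^2*(32*c - 160) + d*(-4*c^2 + 40*c - 100) + 210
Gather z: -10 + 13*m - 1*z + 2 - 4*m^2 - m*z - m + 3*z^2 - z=-4*m^2 + 12*m + 3*z^2 + z*(-m - 2) - 8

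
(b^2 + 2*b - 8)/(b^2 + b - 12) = (b - 2)/(b - 3)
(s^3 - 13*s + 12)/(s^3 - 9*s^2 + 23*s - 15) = (s + 4)/(s - 5)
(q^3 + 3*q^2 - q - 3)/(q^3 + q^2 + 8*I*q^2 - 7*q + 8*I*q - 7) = (q^2 + 2*q - 3)/(q^2 + 8*I*q - 7)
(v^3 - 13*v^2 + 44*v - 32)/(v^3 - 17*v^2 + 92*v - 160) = (v - 1)/(v - 5)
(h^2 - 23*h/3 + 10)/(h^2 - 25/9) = 3*(h - 6)/(3*h + 5)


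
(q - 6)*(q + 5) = q^2 - q - 30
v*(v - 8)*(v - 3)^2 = v^4 - 14*v^3 + 57*v^2 - 72*v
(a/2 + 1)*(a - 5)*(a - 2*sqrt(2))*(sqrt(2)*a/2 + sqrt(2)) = sqrt(2)*a^4/4 - a^3 - sqrt(2)*a^3/4 - 4*sqrt(2)*a^2 + a^2 - 5*sqrt(2)*a + 16*a + 20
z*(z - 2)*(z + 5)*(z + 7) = z^4 + 10*z^3 + 11*z^2 - 70*z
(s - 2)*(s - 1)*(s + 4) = s^3 + s^2 - 10*s + 8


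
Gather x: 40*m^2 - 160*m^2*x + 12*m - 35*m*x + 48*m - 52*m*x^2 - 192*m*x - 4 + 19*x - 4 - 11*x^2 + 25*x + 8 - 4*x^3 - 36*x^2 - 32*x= 40*m^2 + 60*m - 4*x^3 + x^2*(-52*m - 47) + x*(-160*m^2 - 227*m + 12)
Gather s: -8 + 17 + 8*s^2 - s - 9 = 8*s^2 - s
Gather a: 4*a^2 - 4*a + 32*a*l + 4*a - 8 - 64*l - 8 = 4*a^2 + 32*a*l - 64*l - 16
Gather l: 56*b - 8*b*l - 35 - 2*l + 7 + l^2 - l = 56*b + l^2 + l*(-8*b - 3) - 28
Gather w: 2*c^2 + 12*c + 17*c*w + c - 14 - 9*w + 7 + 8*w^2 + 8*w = 2*c^2 + 13*c + 8*w^2 + w*(17*c - 1) - 7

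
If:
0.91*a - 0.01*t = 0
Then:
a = 0.010989010989011*t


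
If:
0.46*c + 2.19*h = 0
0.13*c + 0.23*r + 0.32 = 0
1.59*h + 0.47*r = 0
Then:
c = -1.09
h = 0.23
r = -0.77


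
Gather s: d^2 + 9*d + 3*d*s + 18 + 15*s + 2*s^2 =d^2 + 9*d + 2*s^2 + s*(3*d + 15) + 18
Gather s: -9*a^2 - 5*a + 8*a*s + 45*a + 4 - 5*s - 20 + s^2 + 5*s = -9*a^2 + 8*a*s + 40*a + s^2 - 16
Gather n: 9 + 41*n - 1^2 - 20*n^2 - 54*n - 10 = -20*n^2 - 13*n - 2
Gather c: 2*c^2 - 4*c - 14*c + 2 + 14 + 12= 2*c^2 - 18*c + 28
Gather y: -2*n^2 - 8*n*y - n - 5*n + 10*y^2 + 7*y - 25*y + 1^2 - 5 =-2*n^2 - 6*n + 10*y^2 + y*(-8*n - 18) - 4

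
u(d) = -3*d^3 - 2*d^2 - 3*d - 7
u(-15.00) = 9713.00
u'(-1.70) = -22.21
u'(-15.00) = -1968.00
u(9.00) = -2383.00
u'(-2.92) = -68.06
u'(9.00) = -768.00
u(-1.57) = 4.39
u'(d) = -9*d^2 - 4*d - 3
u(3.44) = -163.11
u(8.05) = -1725.74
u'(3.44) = -123.26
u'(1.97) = -45.81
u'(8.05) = -618.42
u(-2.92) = 59.40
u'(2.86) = -88.06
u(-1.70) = 7.06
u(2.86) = -102.12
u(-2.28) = 25.00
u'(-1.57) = -18.90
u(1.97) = -43.61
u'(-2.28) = -40.67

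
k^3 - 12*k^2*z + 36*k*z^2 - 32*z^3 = (k - 8*z)*(k - 2*z)^2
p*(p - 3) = p^2 - 3*p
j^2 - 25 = (j - 5)*(j + 5)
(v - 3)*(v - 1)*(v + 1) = v^3 - 3*v^2 - v + 3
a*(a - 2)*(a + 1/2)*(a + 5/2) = a^4 + a^3 - 19*a^2/4 - 5*a/2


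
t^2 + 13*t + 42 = (t + 6)*(t + 7)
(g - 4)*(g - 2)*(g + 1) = g^3 - 5*g^2 + 2*g + 8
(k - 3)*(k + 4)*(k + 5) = k^3 + 6*k^2 - 7*k - 60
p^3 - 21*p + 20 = (p - 4)*(p - 1)*(p + 5)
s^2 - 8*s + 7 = (s - 7)*(s - 1)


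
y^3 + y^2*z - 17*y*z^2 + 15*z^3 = (y - 3*z)*(y - z)*(y + 5*z)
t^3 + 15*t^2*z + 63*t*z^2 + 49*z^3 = (t + z)*(t + 7*z)^2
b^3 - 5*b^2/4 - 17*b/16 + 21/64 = (b - 7/4)*(b - 1/4)*(b + 3/4)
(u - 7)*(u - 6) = u^2 - 13*u + 42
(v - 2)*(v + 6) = v^2 + 4*v - 12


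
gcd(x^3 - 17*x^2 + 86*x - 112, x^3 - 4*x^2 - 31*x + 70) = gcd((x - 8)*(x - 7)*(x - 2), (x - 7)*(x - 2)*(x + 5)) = x^2 - 9*x + 14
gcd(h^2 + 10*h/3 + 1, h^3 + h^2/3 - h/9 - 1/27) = h + 1/3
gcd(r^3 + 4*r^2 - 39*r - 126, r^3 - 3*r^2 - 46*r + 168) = r^2 + r - 42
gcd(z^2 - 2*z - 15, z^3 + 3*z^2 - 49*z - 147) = z + 3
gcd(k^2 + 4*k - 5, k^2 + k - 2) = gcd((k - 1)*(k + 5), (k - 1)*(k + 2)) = k - 1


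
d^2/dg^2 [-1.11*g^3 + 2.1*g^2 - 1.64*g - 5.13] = 4.2 - 6.66*g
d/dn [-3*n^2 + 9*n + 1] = 9 - 6*n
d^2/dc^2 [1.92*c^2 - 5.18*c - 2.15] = 3.84000000000000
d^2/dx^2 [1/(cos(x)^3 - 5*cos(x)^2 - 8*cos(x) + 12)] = ((-29*cos(x) - 40*cos(2*x) + 9*cos(3*x))*(cos(x)^3 - 5*cos(x)^2 - 8*cos(x) + 12)/4 + 2*(-3*cos(x)^2 + 10*cos(x) + 8)^2*sin(x)^2)/(cos(x)^3 - 5*cos(x)^2 - 8*cos(x) + 12)^3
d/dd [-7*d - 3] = -7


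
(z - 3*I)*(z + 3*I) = z^2 + 9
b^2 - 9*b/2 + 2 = (b - 4)*(b - 1/2)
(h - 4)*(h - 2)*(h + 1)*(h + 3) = h^4 - 2*h^3 - 13*h^2 + 14*h + 24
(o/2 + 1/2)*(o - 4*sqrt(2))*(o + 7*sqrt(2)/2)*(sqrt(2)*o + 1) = sqrt(2)*o^4/2 + sqrt(2)*o^3/2 - 57*sqrt(2)*o^2/4 - 57*sqrt(2)*o/4 - 14*o - 14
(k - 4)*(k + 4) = k^2 - 16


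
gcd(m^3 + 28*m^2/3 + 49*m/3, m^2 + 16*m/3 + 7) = m + 7/3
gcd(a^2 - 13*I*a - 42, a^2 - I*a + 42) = a - 7*I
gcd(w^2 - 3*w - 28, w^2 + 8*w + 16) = w + 4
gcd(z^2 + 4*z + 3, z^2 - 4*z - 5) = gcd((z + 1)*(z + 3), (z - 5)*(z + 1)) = z + 1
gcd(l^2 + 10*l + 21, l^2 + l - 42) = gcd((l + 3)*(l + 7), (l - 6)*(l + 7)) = l + 7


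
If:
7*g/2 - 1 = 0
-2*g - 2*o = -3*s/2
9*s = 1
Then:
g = 2/7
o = -17/84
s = 1/9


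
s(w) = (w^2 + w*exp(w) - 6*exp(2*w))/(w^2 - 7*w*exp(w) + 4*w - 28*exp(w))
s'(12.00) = 8174.07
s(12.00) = 8718.99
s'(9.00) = 493.17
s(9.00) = 534.26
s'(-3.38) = 10.12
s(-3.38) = -5.04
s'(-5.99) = 1.00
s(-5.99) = 3.00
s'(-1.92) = 0.95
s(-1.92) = -0.53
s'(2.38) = 1.23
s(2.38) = 1.43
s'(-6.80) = 0.51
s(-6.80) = 2.43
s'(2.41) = 1.26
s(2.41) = 1.47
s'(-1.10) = 0.37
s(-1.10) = -0.02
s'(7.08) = 83.61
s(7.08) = 91.89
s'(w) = (w^2 + w*exp(w) - 6*exp(2*w))*(7*w*exp(w) - 2*w + 35*exp(w) - 4)/(w^2 - 7*w*exp(w) + 4*w - 28*exp(w))^2 + (w*exp(w) + 2*w - 12*exp(2*w) + exp(w))/(w^2 - 7*w*exp(w) + 4*w - 28*exp(w)) = ((w^2 + w*exp(w) - 6*exp(2*w))*(7*w*exp(w) - 2*w + 35*exp(w) - 4) + (w^2 - 7*w*exp(w) + 4*w - 28*exp(w))*(w*exp(w) + 2*w - 12*exp(2*w) + exp(w)))/(w^2 - 7*w*exp(w) + 4*w - 28*exp(w))^2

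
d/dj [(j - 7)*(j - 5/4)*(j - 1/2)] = 3*j^2 - 35*j/2 + 103/8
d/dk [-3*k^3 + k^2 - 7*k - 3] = -9*k^2 + 2*k - 7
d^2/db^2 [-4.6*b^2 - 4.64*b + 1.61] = -9.20000000000000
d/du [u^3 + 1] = 3*u^2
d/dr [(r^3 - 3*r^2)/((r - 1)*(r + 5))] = r*(r^3 + 8*r^2 - 27*r + 30)/(r^4 + 8*r^3 + 6*r^2 - 40*r + 25)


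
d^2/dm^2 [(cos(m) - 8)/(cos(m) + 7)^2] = (-639*cos(m)/4 + 30*cos(2*m) - cos(3*m)/4 - 46)/(cos(m) + 7)^4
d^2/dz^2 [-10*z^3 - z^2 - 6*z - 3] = -60*z - 2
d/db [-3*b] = -3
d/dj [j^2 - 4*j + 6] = 2*j - 4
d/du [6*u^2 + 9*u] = 12*u + 9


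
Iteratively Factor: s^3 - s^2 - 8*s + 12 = (s + 3)*(s^2 - 4*s + 4) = (s - 2)*(s + 3)*(s - 2)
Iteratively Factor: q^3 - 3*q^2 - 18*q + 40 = (q - 5)*(q^2 + 2*q - 8) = (q - 5)*(q + 4)*(q - 2)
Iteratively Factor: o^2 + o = (o)*(o + 1)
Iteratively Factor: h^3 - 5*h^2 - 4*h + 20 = (h - 2)*(h^2 - 3*h - 10) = (h - 5)*(h - 2)*(h + 2)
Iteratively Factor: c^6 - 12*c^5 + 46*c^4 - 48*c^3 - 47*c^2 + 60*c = (c + 1)*(c^5 - 13*c^4 + 59*c^3 - 107*c^2 + 60*c) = (c - 4)*(c + 1)*(c^4 - 9*c^3 + 23*c^2 - 15*c) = (c - 4)*(c - 3)*(c + 1)*(c^3 - 6*c^2 + 5*c) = c*(c - 4)*(c - 3)*(c + 1)*(c^2 - 6*c + 5) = c*(c - 5)*(c - 4)*(c - 3)*(c + 1)*(c - 1)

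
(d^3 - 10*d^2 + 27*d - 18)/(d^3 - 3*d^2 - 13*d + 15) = (d^2 - 9*d + 18)/(d^2 - 2*d - 15)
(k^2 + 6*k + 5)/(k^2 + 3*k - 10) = (k + 1)/(k - 2)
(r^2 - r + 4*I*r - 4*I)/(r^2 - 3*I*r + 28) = (r - 1)/(r - 7*I)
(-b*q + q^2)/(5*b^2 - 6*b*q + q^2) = q/(-5*b + q)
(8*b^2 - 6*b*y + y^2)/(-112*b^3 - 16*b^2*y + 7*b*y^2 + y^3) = (-2*b + y)/(28*b^2 + 11*b*y + y^2)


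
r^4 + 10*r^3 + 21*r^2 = r^2*(r + 3)*(r + 7)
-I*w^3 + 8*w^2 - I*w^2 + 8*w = w*(w + 8*I)*(-I*w - I)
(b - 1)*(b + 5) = b^2 + 4*b - 5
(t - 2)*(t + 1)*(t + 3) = t^3 + 2*t^2 - 5*t - 6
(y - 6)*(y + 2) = y^2 - 4*y - 12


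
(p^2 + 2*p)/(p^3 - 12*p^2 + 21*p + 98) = p/(p^2 - 14*p + 49)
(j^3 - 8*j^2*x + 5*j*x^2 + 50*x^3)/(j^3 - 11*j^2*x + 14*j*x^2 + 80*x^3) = (-j + 5*x)/(-j + 8*x)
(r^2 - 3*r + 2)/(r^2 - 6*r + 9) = (r^2 - 3*r + 2)/(r^2 - 6*r + 9)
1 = 1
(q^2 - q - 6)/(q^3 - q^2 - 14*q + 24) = (q + 2)/(q^2 + 2*q - 8)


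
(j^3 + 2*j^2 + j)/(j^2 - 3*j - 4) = j*(j + 1)/(j - 4)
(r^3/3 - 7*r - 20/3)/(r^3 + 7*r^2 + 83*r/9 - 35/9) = 3*(r^3 - 21*r - 20)/(9*r^3 + 63*r^2 + 83*r - 35)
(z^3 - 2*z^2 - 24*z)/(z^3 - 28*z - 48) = z/(z + 2)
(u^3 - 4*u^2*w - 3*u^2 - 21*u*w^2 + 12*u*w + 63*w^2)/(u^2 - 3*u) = u - 4*w - 21*w^2/u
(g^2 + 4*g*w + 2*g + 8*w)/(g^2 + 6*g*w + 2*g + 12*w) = (g + 4*w)/(g + 6*w)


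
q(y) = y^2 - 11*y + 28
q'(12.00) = 13.00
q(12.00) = 40.00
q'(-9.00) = -29.00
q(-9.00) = 208.00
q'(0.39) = -10.22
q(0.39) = 23.86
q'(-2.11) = -15.22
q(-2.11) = 55.66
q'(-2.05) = -15.10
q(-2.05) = 54.75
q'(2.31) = -6.38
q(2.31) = 7.93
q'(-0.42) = -11.84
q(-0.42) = 32.80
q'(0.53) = -9.94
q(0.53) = 22.45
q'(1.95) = -7.10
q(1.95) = 10.35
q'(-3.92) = -18.84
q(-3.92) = 86.49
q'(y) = 2*y - 11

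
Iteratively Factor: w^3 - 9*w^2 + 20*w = (w)*(w^2 - 9*w + 20) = w*(w - 4)*(w - 5)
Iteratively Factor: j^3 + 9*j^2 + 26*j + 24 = (j + 2)*(j^2 + 7*j + 12) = (j + 2)*(j + 4)*(j + 3)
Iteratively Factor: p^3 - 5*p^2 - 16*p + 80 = (p - 4)*(p^2 - p - 20) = (p - 5)*(p - 4)*(p + 4)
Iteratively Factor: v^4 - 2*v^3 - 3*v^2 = (v - 3)*(v^3 + v^2) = v*(v - 3)*(v^2 + v) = v*(v - 3)*(v + 1)*(v)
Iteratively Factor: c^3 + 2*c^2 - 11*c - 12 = (c + 1)*(c^2 + c - 12) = (c - 3)*(c + 1)*(c + 4)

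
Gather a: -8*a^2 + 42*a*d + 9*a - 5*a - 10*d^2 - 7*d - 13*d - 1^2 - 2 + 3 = -8*a^2 + a*(42*d + 4) - 10*d^2 - 20*d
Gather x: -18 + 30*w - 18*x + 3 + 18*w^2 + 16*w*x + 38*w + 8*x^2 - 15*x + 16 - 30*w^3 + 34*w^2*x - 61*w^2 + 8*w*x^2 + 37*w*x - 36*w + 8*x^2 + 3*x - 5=-30*w^3 - 43*w^2 + 32*w + x^2*(8*w + 16) + x*(34*w^2 + 53*w - 30) - 4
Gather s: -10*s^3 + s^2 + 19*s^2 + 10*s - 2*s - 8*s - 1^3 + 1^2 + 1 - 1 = -10*s^3 + 20*s^2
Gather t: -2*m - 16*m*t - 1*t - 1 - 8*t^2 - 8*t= -2*m - 8*t^2 + t*(-16*m - 9) - 1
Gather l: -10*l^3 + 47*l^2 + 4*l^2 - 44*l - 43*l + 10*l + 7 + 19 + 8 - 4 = -10*l^3 + 51*l^2 - 77*l + 30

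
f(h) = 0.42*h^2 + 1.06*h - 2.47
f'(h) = 0.84*h + 1.06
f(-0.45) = -2.86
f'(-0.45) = 0.68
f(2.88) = 4.07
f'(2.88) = 3.48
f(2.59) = 3.09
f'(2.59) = 3.24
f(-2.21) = -2.76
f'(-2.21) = -0.80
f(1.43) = -0.10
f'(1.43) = 2.26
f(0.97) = -1.05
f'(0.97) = 1.87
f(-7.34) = 12.38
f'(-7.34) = -5.11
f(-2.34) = -2.65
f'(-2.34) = -0.91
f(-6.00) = 6.29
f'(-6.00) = -3.98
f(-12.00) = 45.29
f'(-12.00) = -9.02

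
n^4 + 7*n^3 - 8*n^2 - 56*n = n*(n + 7)*(n - 2*sqrt(2))*(n + 2*sqrt(2))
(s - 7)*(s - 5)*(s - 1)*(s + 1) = s^4 - 12*s^3 + 34*s^2 + 12*s - 35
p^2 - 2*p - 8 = (p - 4)*(p + 2)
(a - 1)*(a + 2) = a^2 + a - 2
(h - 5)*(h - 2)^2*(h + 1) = h^4 - 8*h^3 + 15*h^2 + 4*h - 20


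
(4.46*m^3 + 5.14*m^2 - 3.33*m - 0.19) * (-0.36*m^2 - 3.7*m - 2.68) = -1.6056*m^5 - 18.3524*m^4 - 29.772*m^3 - 1.3858*m^2 + 9.6274*m + 0.5092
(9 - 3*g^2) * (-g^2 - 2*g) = 3*g^4 + 6*g^3 - 9*g^2 - 18*g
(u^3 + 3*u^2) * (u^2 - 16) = u^5 + 3*u^4 - 16*u^3 - 48*u^2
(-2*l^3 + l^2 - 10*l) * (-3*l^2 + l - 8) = 6*l^5 - 5*l^4 + 47*l^3 - 18*l^2 + 80*l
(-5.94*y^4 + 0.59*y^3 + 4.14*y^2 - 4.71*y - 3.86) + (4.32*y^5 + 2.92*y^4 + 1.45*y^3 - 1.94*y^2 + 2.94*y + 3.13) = 4.32*y^5 - 3.02*y^4 + 2.04*y^3 + 2.2*y^2 - 1.77*y - 0.73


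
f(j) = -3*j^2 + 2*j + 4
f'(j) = 2 - 6*j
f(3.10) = -18.63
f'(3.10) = -16.60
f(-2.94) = -27.81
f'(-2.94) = 19.64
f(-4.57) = -67.79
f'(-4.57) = 29.42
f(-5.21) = -87.85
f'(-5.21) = 33.26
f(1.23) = 1.92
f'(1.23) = -5.38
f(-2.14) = -14.02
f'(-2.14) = 14.84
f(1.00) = 3.00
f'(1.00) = -4.00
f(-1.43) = -4.99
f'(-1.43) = 10.58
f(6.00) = -92.00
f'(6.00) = -34.00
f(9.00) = -221.00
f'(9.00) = -52.00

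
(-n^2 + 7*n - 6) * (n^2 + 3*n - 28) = -n^4 + 4*n^3 + 43*n^2 - 214*n + 168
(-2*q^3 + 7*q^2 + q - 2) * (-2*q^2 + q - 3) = 4*q^5 - 16*q^4 + 11*q^3 - 16*q^2 - 5*q + 6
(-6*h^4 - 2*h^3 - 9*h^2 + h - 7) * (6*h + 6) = -36*h^5 - 48*h^4 - 66*h^3 - 48*h^2 - 36*h - 42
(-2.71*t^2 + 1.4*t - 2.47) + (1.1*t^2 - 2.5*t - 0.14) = -1.61*t^2 - 1.1*t - 2.61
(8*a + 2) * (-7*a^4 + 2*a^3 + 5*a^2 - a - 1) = -56*a^5 + 2*a^4 + 44*a^3 + 2*a^2 - 10*a - 2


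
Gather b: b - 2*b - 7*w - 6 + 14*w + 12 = -b + 7*w + 6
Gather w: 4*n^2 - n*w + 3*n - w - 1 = 4*n^2 + 3*n + w*(-n - 1) - 1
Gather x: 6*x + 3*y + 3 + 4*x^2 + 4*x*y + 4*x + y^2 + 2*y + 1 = 4*x^2 + x*(4*y + 10) + y^2 + 5*y + 4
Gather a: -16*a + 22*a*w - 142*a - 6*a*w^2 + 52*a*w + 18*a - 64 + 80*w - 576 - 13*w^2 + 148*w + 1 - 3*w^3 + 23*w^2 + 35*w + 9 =a*(-6*w^2 + 74*w - 140) - 3*w^3 + 10*w^2 + 263*w - 630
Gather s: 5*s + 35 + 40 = 5*s + 75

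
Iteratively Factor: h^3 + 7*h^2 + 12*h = (h + 3)*(h^2 + 4*h) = (h + 3)*(h + 4)*(h)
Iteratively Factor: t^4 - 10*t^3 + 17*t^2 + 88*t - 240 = (t - 4)*(t^3 - 6*t^2 - 7*t + 60) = (t - 4)^2*(t^2 - 2*t - 15) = (t - 4)^2*(t + 3)*(t - 5)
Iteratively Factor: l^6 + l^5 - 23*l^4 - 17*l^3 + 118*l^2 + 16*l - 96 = (l - 2)*(l^5 + 3*l^4 - 17*l^3 - 51*l^2 + 16*l + 48) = (l - 2)*(l + 4)*(l^4 - l^3 - 13*l^2 + l + 12) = (l - 2)*(l + 1)*(l + 4)*(l^3 - 2*l^2 - 11*l + 12) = (l - 2)*(l - 1)*(l + 1)*(l + 4)*(l^2 - l - 12) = (l - 4)*(l - 2)*(l - 1)*(l + 1)*(l + 4)*(l + 3)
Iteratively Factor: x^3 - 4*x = (x - 2)*(x^2 + 2*x) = x*(x - 2)*(x + 2)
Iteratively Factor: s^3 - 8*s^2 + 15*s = (s)*(s^2 - 8*s + 15) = s*(s - 3)*(s - 5)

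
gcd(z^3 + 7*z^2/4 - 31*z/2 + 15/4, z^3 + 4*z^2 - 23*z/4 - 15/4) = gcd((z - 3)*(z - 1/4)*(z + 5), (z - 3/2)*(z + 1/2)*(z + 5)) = z + 5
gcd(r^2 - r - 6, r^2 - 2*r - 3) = r - 3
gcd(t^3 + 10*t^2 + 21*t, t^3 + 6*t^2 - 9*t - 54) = t + 3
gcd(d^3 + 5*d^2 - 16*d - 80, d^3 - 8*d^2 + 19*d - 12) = d - 4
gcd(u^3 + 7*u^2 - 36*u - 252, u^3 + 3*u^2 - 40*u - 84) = u^2 + u - 42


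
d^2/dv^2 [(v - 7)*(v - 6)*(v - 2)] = 6*v - 30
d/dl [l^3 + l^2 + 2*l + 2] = 3*l^2 + 2*l + 2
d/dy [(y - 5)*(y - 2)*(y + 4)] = 3*y^2 - 6*y - 18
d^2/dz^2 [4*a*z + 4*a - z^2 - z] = -2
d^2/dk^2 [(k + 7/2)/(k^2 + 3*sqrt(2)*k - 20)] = ((2*k + 7)*(2*k + 3*sqrt(2))^2 - (6*k + 7 + 6*sqrt(2))*(k^2 + 3*sqrt(2)*k - 20))/(k^2 + 3*sqrt(2)*k - 20)^3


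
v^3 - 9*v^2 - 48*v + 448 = (v - 8)^2*(v + 7)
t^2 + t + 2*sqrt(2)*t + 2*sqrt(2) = (t + 1)*(t + 2*sqrt(2))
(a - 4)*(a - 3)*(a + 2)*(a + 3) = a^4 - 2*a^3 - 17*a^2 + 18*a + 72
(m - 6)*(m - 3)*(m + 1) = m^3 - 8*m^2 + 9*m + 18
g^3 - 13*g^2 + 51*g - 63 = (g - 7)*(g - 3)^2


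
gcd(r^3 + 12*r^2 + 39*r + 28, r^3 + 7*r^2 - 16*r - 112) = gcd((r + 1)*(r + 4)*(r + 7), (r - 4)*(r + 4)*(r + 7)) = r^2 + 11*r + 28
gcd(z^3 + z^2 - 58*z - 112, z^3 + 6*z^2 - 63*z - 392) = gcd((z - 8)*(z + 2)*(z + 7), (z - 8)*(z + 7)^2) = z^2 - z - 56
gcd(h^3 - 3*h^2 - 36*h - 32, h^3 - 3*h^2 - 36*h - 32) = h^3 - 3*h^2 - 36*h - 32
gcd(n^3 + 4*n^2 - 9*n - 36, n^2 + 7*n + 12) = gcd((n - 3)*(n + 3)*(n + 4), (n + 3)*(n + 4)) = n^2 + 7*n + 12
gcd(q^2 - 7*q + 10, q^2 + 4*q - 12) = q - 2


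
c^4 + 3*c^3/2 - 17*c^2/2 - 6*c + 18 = (c - 2)*(c - 3/2)*(c + 2)*(c + 3)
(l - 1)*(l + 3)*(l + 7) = l^3 + 9*l^2 + 11*l - 21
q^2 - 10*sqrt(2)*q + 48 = (q - 6*sqrt(2))*(q - 4*sqrt(2))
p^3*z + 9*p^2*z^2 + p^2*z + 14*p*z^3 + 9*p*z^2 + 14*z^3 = (p + 2*z)*(p + 7*z)*(p*z + z)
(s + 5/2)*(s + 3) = s^2 + 11*s/2 + 15/2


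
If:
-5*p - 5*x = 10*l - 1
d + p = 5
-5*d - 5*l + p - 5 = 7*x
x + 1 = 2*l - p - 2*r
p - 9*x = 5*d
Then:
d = 19/11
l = -613/495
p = 36/11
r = -1523/495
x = -59/99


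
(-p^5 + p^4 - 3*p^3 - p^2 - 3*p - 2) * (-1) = p^5 - p^4 + 3*p^3 + p^2 + 3*p + 2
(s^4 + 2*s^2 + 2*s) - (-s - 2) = s^4 + 2*s^2 + 3*s + 2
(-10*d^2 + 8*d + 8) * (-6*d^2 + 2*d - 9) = 60*d^4 - 68*d^3 + 58*d^2 - 56*d - 72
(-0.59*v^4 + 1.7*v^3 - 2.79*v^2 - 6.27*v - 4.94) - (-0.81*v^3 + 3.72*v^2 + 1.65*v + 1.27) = -0.59*v^4 + 2.51*v^3 - 6.51*v^2 - 7.92*v - 6.21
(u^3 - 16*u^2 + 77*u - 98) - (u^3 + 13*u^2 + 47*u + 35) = -29*u^2 + 30*u - 133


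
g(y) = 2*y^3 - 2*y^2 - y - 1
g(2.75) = 22.72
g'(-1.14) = 11.36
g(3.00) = 32.00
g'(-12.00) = 911.00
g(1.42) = -0.73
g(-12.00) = -3733.00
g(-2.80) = -57.78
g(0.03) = -1.03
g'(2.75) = 33.38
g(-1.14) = -5.42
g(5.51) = 267.34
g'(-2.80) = 57.24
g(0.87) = -2.07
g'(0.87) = 0.06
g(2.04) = 5.62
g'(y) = 6*y^2 - 4*y - 1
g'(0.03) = -1.11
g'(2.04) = 15.81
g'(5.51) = 159.12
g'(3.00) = 41.00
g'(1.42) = 5.42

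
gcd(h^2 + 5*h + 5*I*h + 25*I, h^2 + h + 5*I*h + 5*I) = h + 5*I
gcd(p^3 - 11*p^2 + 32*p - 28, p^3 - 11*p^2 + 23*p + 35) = p - 7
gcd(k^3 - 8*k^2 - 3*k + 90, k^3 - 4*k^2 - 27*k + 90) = k - 6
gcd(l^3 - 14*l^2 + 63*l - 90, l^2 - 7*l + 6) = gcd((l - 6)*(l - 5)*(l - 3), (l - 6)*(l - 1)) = l - 6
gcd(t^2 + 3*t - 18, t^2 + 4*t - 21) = t - 3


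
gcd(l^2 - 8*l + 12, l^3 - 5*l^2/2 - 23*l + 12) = l - 6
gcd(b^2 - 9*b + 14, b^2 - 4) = b - 2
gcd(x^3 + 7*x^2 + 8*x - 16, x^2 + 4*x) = x + 4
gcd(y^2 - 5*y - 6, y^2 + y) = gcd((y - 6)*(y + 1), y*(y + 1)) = y + 1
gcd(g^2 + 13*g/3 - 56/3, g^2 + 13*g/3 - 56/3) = g^2 + 13*g/3 - 56/3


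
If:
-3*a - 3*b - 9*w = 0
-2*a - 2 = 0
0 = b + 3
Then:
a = -1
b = -3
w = 4/3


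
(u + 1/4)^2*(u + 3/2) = u^3 + 2*u^2 + 13*u/16 + 3/32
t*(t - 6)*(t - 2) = t^3 - 8*t^2 + 12*t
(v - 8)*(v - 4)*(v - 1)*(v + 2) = v^4 - 11*v^3 + 18*v^2 + 56*v - 64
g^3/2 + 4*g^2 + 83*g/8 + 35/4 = (g/2 + 1)*(g + 5/2)*(g + 7/2)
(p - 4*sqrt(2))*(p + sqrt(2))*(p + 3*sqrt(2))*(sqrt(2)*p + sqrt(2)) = sqrt(2)*p^4 + sqrt(2)*p^3 - 26*sqrt(2)*p^2 - 48*p - 26*sqrt(2)*p - 48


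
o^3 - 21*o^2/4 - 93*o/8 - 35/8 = (o - 7)*(o + 1/2)*(o + 5/4)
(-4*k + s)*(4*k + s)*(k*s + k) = -16*k^3*s - 16*k^3 + k*s^3 + k*s^2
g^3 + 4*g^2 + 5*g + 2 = (g + 1)^2*(g + 2)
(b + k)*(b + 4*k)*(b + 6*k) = b^3 + 11*b^2*k + 34*b*k^2 + 24*k^3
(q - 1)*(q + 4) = q^2 + 3*q - 4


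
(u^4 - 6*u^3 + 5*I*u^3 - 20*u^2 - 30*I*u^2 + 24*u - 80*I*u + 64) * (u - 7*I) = u^5 - 6*u^4 - 2*I*u^4 + 15*u^3 + 12*I*u^3 - 186*u^2 + 60*I*u^2 - 496*u - 168*I*u - 448*I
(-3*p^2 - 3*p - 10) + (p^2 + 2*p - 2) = -2*p^2 - p - 12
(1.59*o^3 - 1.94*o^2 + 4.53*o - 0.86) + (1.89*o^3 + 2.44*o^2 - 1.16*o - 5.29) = 3.48*o^3 + 0.5*o^2 + 3.37*o - 6.15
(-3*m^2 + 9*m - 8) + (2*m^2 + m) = -m^2 + 10*m - 8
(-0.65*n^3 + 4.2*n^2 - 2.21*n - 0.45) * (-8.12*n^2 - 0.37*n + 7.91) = 5.278*n^5 - 33.8635*n^4 + 11.2497*n^3 + 37.6937*n^2 - 17.3146*n - 3.5595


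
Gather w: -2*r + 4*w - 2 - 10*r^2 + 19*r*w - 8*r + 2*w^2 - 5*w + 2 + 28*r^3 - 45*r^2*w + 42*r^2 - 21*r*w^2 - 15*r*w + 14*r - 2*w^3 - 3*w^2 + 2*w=28*r^3 + 32*r^2 + 4*r - 2*w^3 + w^2*(-21*r - 1) + w*(-45*r^2 + 4*r + 1)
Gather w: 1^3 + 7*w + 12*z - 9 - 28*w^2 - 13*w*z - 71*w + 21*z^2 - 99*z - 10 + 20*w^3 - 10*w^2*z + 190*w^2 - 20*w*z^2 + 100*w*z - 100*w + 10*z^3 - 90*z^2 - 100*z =20*w^3 + w^2*(162 - 10*z) + w*(-20*z^2 + 87*z - 164) + 10*z^3 - 69*z^2 - 187*z - 18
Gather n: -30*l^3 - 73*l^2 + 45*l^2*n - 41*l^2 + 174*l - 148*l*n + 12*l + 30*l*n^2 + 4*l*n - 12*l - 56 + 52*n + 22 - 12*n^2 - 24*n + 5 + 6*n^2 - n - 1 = -30*l^3 - 114*l^2 + 174*l + n^2*(30*l - 6) + n*(45*l^2 - 144*l + 27) - 30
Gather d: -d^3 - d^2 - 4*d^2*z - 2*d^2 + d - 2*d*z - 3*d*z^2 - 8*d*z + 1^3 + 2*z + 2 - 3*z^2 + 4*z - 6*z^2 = -d^3 + d^2*(-4*z - 3) + d*(-3*z^2 - 10*z + 1) - 9*z^2 + 6*z + 3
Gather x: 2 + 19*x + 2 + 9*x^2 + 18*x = 9*x^2 + 37*x + 4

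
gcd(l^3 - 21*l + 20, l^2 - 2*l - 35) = l + 5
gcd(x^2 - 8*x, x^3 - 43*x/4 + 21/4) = 1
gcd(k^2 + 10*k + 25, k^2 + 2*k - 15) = k + 5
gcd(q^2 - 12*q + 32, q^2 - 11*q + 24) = q - 8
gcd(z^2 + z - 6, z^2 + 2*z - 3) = z + 3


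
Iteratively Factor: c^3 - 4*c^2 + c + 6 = (c + 1)*(c^2 - 5*c + 6) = (c - 2)*(c + 1)*(c - 3)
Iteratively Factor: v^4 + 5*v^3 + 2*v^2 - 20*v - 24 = (v - 2)*(v^3 + 7*v^2 + 16*v + 12) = (v - 2)*(v + 3)*(v^2 + 4*v + 4) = (v - 2)*(v + 2)*(v + 3)*(v + 2)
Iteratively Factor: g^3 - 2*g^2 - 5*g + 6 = (g - 3)*(g^2 + g - 2) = (g - 3)*(g + 2)*(g - 1)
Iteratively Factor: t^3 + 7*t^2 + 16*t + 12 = (t + 2)*(t^2 + 5*t + 6) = (t + 2)*(t + 3)*(t + 2)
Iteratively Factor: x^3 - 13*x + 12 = (x - 3)*(x^2 + 3*x - 4) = (x - 3)*(x - 1)*(x + 4)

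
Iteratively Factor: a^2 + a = (a + 1)*(a)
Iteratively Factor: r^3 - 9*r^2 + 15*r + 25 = (r - 5)*(r^2 - 4*r - 5) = (r - 5)*(r + 1)*(r - 5)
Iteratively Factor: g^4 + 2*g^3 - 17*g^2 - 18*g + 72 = (g - 3)*(g^3 + 5*g^2 - 2*g - 24) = (g - 3)*(g + 4)*(g^2 + g - 6) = (g - 3)*(g - 2)*(g + 4)*(g + 3)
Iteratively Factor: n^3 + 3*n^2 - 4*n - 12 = (n + 3)*(n^2 - 4) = (n - 2)*(n + 3)*(n + 2)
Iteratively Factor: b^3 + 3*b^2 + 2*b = (b + 1)*(b^2 + 2*b) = b*(b + 1)*(b + 2)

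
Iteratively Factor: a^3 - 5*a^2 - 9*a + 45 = (a - 3)*(a^2 - 2*a - 15) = (a - 5)*(a - 3)*(a + 3)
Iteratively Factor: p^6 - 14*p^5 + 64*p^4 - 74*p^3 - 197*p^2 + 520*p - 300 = (p - 1)*(p^5 - 13*p^4 + 51*p^3 - 23*p^2 - 220*p + 300) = (p - 2)*(p - 1)*(p^4 - 11*p^3 + 29*p^2 + 35*p - 150) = (p - 5)*(p - 2)*(p - 1)*(p^3 - 6*p^2 - p + 30) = (p - 5)^2*(p - 2)*(p - 1)*(p^2 - p - 6) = (p - 5)^2*(p - 2)*(p - 1)*(p + 2)*(p - 3)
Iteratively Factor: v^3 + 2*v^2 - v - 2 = (v - 1)*(v^2 + 3*v + 2) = (v - 1)*(v + 1)*(v + 2)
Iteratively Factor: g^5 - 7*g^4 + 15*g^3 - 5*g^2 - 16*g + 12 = (g - 3)*(g^4 - 4*g^3 + 3*g^2 + 4*g - 4) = (g - 3)*(g - 1)*(g^3 - 3*g^2 + 4) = (g - 3)*(g - 2)*(g - 1)*(g^2 - g - 2) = (g - 3)*(g - 2)^2*(g - 1)*(g + 1)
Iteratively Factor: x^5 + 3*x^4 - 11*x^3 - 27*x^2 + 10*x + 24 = (x - 1)*(x^4 + 4*x^3 - 7*x^2 - 34*x - 24) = (x - 1)*(x + 1)*(x^3 + 3*x^2 - 10*x - 24) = (x - 1)*(x + 1)*(x + 4)*(x^2 - x - 6) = (x - 1)*(x + 1)*(x + 2)*(x + 4)*(x - 3)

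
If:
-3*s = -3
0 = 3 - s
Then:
No Solution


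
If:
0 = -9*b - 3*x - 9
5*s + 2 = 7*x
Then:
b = -x/3 - 1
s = 7*x/5 - 2/5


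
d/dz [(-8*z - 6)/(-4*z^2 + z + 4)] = 2*(16*z^2 - 4*z - (4*z + 3)*(8*z - 1) - 16)/(-4*z^2 + z + 4)^2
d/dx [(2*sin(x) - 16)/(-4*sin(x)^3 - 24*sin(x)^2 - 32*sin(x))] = (sin(x)^3 - 9*sin(x)^2 - 48*sin(x) - 32)*cos(x)/((sin(x) + 2)^2*(sin(x) + 4)^2*sin(x)^2)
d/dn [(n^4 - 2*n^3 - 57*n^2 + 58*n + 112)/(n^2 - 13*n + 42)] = (2*n^5 - 41*n^4 + 220*n^3 + 431*n^2 - 5012*n + 3892)/(n^4 - 26*n^3 + 253*n^2 - 1092*n + 1764)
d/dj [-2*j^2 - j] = -4*j - 1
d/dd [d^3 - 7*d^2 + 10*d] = 3*d^2 - 14*d + 10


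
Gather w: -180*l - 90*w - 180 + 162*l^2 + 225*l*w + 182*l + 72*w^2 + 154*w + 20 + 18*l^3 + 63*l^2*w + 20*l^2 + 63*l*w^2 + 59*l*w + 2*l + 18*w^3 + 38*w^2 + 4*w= 18*l^3 + 182*l^2 + 4*l + 18*w^3 + w^2*(63*l + 110) + w*(63*l^2 + 284*l + 68) - 160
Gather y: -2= -2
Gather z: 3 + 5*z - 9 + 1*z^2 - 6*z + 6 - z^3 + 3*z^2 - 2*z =-z^3 + 4*z^2 - 3*z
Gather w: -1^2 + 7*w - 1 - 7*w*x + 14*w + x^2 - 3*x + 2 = w*(21 - 7*x) + x^2 - 3*x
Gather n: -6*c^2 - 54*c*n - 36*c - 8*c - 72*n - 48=-6*c^2 - 44*c + n*(-54*c - 72) - 48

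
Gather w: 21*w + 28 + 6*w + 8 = 27*w + 36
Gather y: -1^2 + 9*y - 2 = 9*y - 3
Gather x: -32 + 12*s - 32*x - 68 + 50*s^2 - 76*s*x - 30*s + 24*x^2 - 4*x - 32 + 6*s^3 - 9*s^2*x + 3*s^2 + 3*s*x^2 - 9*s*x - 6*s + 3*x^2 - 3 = 6*s^3 + 53*s^2 - 24*s + x^2*(3*s + 27) + x*(-9*s^2 - 85*s - 36) - 135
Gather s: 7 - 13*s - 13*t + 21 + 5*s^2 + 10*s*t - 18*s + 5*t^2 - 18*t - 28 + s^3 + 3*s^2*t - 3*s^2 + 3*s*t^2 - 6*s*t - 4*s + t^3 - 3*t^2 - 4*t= s^3 + s^2*(3*t + 2) + s*(3*t^2 + 4*t - 35) + t^3 + 2*t^2 - 35*t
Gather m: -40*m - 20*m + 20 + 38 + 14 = 72 - 60*m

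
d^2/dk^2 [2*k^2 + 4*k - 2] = 4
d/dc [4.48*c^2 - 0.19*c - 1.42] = 8.96*c - 0.19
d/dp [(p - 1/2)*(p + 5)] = 2*p + 9/2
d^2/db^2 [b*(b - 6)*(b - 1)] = 6*b - 14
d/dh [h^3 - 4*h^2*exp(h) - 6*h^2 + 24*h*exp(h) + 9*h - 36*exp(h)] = -4*h^2*exp(h) + 3*h^2 + 16*h*exp(h) - 12*h - 12*exp(h) + 9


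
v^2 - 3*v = v*(v - 3)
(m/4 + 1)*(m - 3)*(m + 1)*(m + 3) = m^4/4 + 5*m^3/4 - 5*m^2/4 - 45*m/4 - 9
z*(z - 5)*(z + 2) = z^3 - 3*z^2 - 10*z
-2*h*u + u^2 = u*(-2*h + u)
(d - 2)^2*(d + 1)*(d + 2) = d^4 - d^3 - 6*d^2 + 4*d + 8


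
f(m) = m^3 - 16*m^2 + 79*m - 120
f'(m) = 3*m^2 - 32*m + 79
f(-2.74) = -477.15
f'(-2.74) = 189.20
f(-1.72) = -308.30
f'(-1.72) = 142.92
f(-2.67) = -464.03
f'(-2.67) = 185.83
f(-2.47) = -427.81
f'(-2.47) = 176.34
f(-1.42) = -267.31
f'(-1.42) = 130.49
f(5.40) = -2.50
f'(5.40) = -6.32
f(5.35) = -2.18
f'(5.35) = -6.33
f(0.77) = -68.20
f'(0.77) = 56.14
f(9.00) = 24.00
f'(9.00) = 34.00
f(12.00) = 252.00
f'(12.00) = 127.00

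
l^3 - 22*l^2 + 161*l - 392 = (l - 8)*(l - 7)^2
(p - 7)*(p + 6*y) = p^2 + 6*p*y - 7*p - 42*y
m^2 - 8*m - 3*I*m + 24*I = (m - 8)*(m - 3*I)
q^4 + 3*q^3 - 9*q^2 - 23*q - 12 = (q - 3)*(q + 1)^2*(q + 4)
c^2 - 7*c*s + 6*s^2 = (c - 6*s)*(c - s)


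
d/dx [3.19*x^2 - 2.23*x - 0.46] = 6.38*x - 2.23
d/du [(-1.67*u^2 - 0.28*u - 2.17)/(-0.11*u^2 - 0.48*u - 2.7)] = (0.7708*u^2 + 8.5406*u - 0.2856)/(0.0121*u^4 + 0.1056*u^3 + 0.8244*u^2 + 2.592*u + 7.29)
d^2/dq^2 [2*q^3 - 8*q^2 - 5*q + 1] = 12*q - 16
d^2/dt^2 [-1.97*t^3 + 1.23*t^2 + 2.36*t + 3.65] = 2.46 - 11.82*t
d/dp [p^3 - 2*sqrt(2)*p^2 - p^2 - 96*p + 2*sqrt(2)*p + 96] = 3*p^2 - 4*sqrt(2)*p - 2*p - 96 + 2*sqrt(2)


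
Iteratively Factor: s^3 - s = (s + 1)*(s^2 - s) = s*(s + 1)*(s - 1)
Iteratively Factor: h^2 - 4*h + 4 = (h - 2)*(h - 2)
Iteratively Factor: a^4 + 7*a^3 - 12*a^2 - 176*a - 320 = (a + 4)*(a^3 + 3*a^2 - 24*a - 80) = (a - 5)*(a + 4)*(a^2 + 8*a + 16) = (a - 5)*(a + 4)^2*(a + 4)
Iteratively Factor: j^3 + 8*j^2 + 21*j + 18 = (j + 3)*(j^2 + 5*j + 6) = (j + 3)^2*(j + 2)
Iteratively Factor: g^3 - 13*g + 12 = (g - 3)*(g^2 + 3*g - 4) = (g - 3)*(g + 4)*(g - 1)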